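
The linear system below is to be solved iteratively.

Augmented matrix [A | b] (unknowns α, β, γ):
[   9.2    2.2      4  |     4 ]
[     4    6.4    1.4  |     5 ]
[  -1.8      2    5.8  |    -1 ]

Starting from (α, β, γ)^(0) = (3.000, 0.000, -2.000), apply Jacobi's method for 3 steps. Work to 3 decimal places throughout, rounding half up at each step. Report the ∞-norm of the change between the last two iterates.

Iteration 1:
  α = (4 - (2.2)·0.000 - (4)·-2.000) / (9.2) = 1.304
  β = (5 - (4)·3.000 - (1.4)·-2.000) / (6.4) = -0.656
  γ = (-1 - (-1.8)·3.000 - (2)·0.000) / (5.8) = 0.759
Iteration 2:
  α = (4 - (2.2)·-0.656 - (4)·0.759) / (9.2) = 0.262
  β = (5 - (4)·1.304 - (1.4)·0.759) / (6.4) = -0.200
  γ = (-1 - (-1.8)·1.304 - (2)·-0.656) / (5.8) = 0.458
Iteration 3:
  α = (4 - (2.2)·-0.200 - (4)·0.458) / (9.2) = 0.283
  β = (5 - (4)·0.262 - (1.4)·0.458) / (6.4) = 0.517
  γ = (-1 - (-1.8)·0.262 - (2)·-0.200) / (5.8) = -0.022
Change: (0.021, 0.717, -0.480) → max |·| = 0.717

0.717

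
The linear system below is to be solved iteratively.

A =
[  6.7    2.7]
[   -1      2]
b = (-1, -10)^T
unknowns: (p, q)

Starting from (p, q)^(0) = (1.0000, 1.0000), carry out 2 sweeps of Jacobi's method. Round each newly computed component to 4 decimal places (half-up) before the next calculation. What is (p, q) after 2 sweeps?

(1.6642, -5.2761)

Iteration 1:
  p = (-1 - (2.7)·1.0000) / (6.7) = -0.5522
  q = (-10 - (-1)·1.0000) / (2) = -4.5000
Iteration 2:
  p = (-1 - (2.7)·-4.5000) / (6.7) = 1.6642
  q = (-10 - (-1)·-0.5522) / (2) = -5.2761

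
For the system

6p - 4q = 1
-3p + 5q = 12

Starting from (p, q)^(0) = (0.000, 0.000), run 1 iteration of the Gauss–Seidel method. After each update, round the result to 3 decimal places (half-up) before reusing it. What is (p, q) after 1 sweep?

Iteration 1:
  p = (1 - (-4)·0.000) / (6) = 0.167
  q = (12 - (-3)·0.167) / (5) = 2.500

(0.167, 2.500)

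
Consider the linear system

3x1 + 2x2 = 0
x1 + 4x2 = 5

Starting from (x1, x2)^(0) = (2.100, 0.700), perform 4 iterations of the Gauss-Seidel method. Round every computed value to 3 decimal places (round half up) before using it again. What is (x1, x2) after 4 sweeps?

(-0.997, 1.499)

Iteration 1:
  x1 = (0 - (2)·0.700) / (3) = -0.467
  x2 = (5 - (1)·-0.467) / (4) = 1.367
Iteration 2:
  x1 = (0 - (2)·1.367) / (3) = -0.911
  x2 = (5 - (1)·-0.911) / (4) = 1.478
Iteration 3:
  x1 = (0 - (2)·1.478) / (3) = -0.985
  x2 = (5 - (1)·-0.985) / (4) = 1.496
Iteration 4:
  x1 = (0 - (2)·1.496) / (3) = -0.997
  x2 = (5 - (1)·-0.997) / (4) = 1.499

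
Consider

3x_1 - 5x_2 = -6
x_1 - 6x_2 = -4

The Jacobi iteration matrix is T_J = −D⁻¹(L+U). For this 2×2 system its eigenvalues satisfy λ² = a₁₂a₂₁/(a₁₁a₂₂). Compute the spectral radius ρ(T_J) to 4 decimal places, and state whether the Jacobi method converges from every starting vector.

0.5270

a₁₂a₂₁/(a₁₁a₂₂) = (-5)·(1) / ((3)·(-6)) = 0.277778
ρ = √|0.277778| = √0.277778 = 0.5270
ρ < 1, so Jacobi converges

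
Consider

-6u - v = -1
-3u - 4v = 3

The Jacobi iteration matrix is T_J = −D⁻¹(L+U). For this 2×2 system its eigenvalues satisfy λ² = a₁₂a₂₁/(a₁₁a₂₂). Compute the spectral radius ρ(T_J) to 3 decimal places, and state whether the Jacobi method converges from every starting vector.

0.354

a₁₂a₂₁/(a₁₁a₂₂) = (-1)·(-3) / ((-6)·(-4)) = 0.125000
ρ = √|0.125000| = √0.125000 = 0.354
ρ < 1, so Jacobi converges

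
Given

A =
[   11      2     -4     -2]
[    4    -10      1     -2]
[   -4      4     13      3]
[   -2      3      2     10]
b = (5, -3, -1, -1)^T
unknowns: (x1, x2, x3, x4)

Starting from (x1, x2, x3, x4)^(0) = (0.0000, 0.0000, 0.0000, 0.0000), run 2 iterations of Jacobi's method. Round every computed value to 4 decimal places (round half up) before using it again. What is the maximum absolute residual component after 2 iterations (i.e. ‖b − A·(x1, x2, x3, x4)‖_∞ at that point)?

1.2278

Iteration 1:
  x1 = (5 - (2)·0.0000 - (-4)·0.0000 - (-2)·0.0000) / (11) = 0.4545
  x2 = (-3 - (4)·0.0000 - (1)·0.0000 - (-2)·0.0000) / (-10) = 0.3000
  x3 = (-1 - (-4)·0.0000 - (4)·0.0000 - (3)·0.0000) / (13) = -0.0769
  x4 = (-1 - (-2)·0.0000 - (3)·0.0000 - (2)·0.0000) / (10) = -0.1000
Iteration 2:
  x1 = (5 - (2)·0.3000 - (-4)·-0.0769 - (-2)·-0.1000) / (11) = 0.3539
  x2 = (-3 - (4)·0.4545 - (1)·-0.0769 - (-2)·-0.1000) / (-10) = 0.4941
  x3 = (-1 - (-4)·0.4545 - (4)·0.3000 - (3)·-0.1000) / (13) = -0.0063
  x4 = (-1 - (-2)·0.4545 - (3)·0.3000 - (2)·-0.0769) / (10) = -0.0837
Residual b − A·x = (-0.0737, 0.3643, -1.2278, -0.9249); ∞-norm = 1.2278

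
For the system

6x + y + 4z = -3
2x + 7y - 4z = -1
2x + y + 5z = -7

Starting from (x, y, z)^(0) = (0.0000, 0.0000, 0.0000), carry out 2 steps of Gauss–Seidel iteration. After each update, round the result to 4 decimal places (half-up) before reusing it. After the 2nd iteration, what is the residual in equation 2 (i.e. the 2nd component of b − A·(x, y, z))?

Iteration 1:
  x = (-3 - (1)·0.0000 - (4)·0.0000) / (6) = -0.5000
  y = (-1 - (2)·-0.5000 - (-4)·0.0000) / (7) = 0.0000
  z = (-7 - (2)·-0.5000 - (1)·0.0000) / (5) = -1.2000
Iteration 2:
  x = (-3 - (1)·0.0000 - (4)·-1.2000) / (6) = 0.3000
  y = (-1 - (2)·0.3000 - (-4)·-1.2000) / (7) = -0.9143
  z = (-7 - (2)·0.3000 - (1)·-0.9143) / (5) = -1.3371
Residual b − A·x = (1.4627, -0.5483, -0.0002)

-0.5483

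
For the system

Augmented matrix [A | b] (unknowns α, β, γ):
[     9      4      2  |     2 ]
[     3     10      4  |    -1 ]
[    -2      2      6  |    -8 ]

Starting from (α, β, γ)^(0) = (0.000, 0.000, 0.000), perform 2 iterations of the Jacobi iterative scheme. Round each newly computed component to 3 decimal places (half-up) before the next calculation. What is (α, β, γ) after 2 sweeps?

(0.563, 0.367, -1.226)

Iteration 1:
  α = (2 - (4)·0.000 - (2)·0.000) / (9) = 0.222
  β = (-1 - (3)·0.000 - (4)·0.000) / (10) = -0.100
  γ = (-8 - (-2)·0.000 - (2)·0.000) / (6) = -1.333
Iteration 2:
  α = (2 - (4)·-0.100 - (2)·-1.333) / (9) = 0.563
  β = (-1 - (3)·0.222 - (4)·-1.333) / (10) = 0.367
  γ = (-8 - (-2)·0.222 - (2)·-0.100) / (6) = -1.226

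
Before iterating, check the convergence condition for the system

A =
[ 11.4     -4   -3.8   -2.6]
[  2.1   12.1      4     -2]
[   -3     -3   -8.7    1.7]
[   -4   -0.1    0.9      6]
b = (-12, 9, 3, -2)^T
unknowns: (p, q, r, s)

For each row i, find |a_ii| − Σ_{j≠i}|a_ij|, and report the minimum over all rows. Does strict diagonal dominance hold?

row 1: |11.4| − (4+3.8+2.6) = 1
row 2: |12.1| − (2.1+4+2) = 4
row 3: |-8.7| − (3+3+1.7) = 1
row 4: |6| − (4+0.1+0.9) = 1
minimum over rows = 1 → strictly diagonally dominant (convergence guaranteed)

1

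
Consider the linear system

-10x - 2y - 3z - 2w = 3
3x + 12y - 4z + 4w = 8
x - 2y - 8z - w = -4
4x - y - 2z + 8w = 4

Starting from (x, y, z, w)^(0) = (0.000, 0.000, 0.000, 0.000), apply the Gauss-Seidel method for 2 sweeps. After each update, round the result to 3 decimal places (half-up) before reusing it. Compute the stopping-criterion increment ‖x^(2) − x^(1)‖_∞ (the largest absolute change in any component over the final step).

0.394

Iteration 1:
  x = (3 - (-2)·0.000 - (-3)·0.000 - (-2)·0.000) / (-10) = -0.300
  y = (8 - (3)·-0.300 - (-4)·0.000 - (4)·0.000) / (12) = 0.742
  z = (-4 - (1)·-0.300 - (-2)·0.742 - (-1)·0.000) / (-8) = 0.277
  w = (4 - (4)·-0.300 - (-1)·0.742 - (-2)·0.277) / (8) = 0.812
Iteration 2:
  x = (3 - (-2)·0.742 - (-3)·0.277 - (-2)·0.812) / (-10) = -0.694
  y = (8 - (3)·-0.694 - (-4)·0.277 - (4)·0.812) / (12) = 0.662
  z = (-4 - (1)·-0.694 - (-2)·0.662 - (-1)·0.812) / (-8) = 0.146
  w = (4 - (4)·-0.694 - (-1)·0.662 - (-2)·0.146) / (8) = 0.966
Change: (-0.394, -0.080, -0.131, 0.154) → max |·| = 0.394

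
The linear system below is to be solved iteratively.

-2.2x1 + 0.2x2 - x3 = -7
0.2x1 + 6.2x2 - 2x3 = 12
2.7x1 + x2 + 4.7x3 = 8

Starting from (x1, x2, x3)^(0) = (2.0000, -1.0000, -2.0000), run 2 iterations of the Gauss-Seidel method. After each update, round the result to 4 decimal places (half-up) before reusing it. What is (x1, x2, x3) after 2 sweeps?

Iteration 1:
  x1 = (-7 - (0.2)·-1.0000 - (-1)·-2.0000) / (-2.2) = 4.0000
  x2 = (12 - (0.2)·4.0000 - (-2)·-2.0000) / (6.2) = 1.1613
  x3 = (8 - (2.7)·4.0000 - (1)·1.1613) / (4.7) = -0.8428
Iteration 2:
  x1 = (-7 - (0.2)·1.1613 - (-1)·-0.8428) / (-2.2) = 3.6705
  x2 = (12 - (0.2)·3.6705 - (-2)·-0.8428) / (6.2) = 1.5452
  x3 = (8 - (2.7)·3.6705 - (1)·1.5452) / (4.7) = -0.7352

(3.6705, 1.5452, -0.7352)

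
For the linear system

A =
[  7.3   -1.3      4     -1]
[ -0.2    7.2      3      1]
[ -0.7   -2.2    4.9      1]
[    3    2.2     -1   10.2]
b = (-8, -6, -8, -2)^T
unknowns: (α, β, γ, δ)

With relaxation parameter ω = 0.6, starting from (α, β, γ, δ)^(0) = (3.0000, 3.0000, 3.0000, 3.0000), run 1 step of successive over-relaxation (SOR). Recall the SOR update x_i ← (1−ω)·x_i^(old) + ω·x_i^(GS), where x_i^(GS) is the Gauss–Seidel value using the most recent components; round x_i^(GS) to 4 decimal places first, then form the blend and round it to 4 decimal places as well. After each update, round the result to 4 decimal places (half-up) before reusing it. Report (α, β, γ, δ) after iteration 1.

(0.1233, -0.2980, -0.2167, 1.0864)

Iteration 1:
  α: GS value = (-8 - (-1.3)·3.0000 - (4)·3.0000 - (-1)·3.0000) / (7.3) = -1.7945;  α ← (1−ω)·3.0000 + ω·-1.7945 = 0.1233
  β: GS value = (-6 - (-0.2)·0.1233 - (3)·3.0000 - (1)·3.0000) / (7.2) = -2.4966;  β ← (1−ω)·3.0000 + ω·-2.4966 = -0.2980
  γ: GS value = (-8 - (-0.7)·0.1233 - (-2.2)·-0.2980 - (1)·3.0000) / (4.9) = -2.3611;  γ ← (1−ω)·3.0000 + ω·-2.3611 = -0.2167
  δ: GS value = (-2 - (3)·0.1233 - (2.2)·-0.2980 - (-1)·-0.2167) / (10.2) = -0.1893;  δ ← (1−ω)·3.0000 + ω·-0.1893 = 1.0864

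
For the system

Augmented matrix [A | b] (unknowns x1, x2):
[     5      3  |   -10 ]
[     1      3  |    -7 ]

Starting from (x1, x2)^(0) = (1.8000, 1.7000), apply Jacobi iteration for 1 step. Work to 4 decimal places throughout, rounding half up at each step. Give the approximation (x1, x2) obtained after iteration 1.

(-3.0200, -2.9333)

Iteration 1:
  x1 = (-10 - (3)·1.7000) / (5) = -3.0200
  x2 = (-7 - (1)·1.8000) / (3) = -2.9333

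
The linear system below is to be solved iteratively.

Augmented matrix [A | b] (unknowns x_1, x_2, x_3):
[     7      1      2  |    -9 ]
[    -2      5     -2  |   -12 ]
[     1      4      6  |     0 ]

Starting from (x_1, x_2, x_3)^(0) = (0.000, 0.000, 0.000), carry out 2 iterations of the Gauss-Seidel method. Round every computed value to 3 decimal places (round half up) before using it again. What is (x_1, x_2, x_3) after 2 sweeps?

(-1.486, -2.132, 1.669)

Iteration 1:
  x_1 = (-9 - (1)·0.000 - (2)·0.000) / (7) = -1.286
  x_2 = (-12 - (-2)·-1.286 - (-2)·0.000) / (5) = -2.914
  x_3 = (0 - (1)·-1.286 - (4)·-2.914) / (6) = 2.157
Iteration 2:
  x_1 = (-9 - (1)·-2.914 - (2)·2.157) / (7) = -1.486
  x_2 = (-12 - (-2)·-1.486 - (-2)·2.157) / (5) = -2.132
  x_3 = (0 - (1)·-1.486 - (4)·-2.132) / (6) = 1.669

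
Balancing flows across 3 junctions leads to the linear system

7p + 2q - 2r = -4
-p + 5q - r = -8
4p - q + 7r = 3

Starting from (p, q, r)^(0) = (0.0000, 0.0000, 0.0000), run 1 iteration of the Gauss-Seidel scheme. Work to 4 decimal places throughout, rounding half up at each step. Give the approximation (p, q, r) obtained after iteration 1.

(-0.5714, -1.7143, 0.5102)

Iteration 1:
  p = (-4 - (2)·0.0000 - (-2)·0.0000) / (7) = -0.5714
  q = (-8 - (-1)·-0.5714 - (-1)·0.0000) / (5) = -1.7143
  r = (3 - (4)·-0.5714 - (-1)·-1.7143) / (7) = 0.5102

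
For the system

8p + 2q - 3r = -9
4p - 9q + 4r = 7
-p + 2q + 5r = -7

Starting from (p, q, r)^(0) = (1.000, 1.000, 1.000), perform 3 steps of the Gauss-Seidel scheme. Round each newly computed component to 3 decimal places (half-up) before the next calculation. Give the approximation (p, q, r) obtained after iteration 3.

(-0.964, -1.602, -0.952)

Iteration 1:
  p = (-9 - (2)·1.000 - (-3)·1.000) / (8) = -1.000
  q = (7 - (4)·-1.000 - (4)·1.000) / (-9) = -0.778
  r = (-7 - (-1)·-1.000 - (2)·-0.778) / (5) = -1.289
Iteration 2:
  p = (-9 - (2)·-0.778 - (-3)·-1.289) / (8) = -1.414
  q = (7 - (4)·-1.414 - (4)·-1.289) / (-9) = -1.979
  r = (-7 - (-1)·-1.414 - (2)·-1.979) / (5) = -0.891
Iteration 3:
  p = (-9 - (2)·-1.979 - (-3)·-0.891) / (8) = -0.964
  q = (7 - (4)·-0.964 - (4)·-0.891) / (-9) = -1.602
  r = (-7 - (-1)·-0.964 - (2)·-1.602) / (5) = -0.952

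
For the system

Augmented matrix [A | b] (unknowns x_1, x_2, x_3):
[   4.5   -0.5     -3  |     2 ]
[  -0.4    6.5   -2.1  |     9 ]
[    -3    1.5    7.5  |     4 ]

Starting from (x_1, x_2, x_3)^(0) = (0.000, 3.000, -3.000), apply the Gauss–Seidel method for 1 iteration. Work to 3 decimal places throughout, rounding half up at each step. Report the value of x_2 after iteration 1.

0.340

Iteration 1:
  x_1 = (2 - (-0.5)·3.000 - (-3)·-3.000) / (4.5) = -1.222
  x_2 = (9 - (-0.4)·-1.222 - (-2.1)·-3.000) / (6.5) = 0.340
  x_3 = (4 - (-3)·-1.222 - (1.5)·0.340) / (7.5) = -0.023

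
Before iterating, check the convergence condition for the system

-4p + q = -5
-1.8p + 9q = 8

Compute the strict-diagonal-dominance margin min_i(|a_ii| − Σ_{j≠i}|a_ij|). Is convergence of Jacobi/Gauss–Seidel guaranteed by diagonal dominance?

3

row 1: |-4| − (1) = 3
row 2: |9| − (1.8) = 7.2
minimum over rows = 3 → strictly diagonally dominant (convergence guaranteed)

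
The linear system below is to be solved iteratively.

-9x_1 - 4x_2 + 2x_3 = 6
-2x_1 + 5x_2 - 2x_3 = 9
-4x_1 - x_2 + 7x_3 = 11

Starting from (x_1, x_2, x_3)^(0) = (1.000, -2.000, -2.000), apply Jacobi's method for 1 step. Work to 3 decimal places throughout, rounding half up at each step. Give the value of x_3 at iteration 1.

1.857

Iteration 1:
  x_1 = (6 - (-4)·-2.000 - (2)·-2.000) / (-9) = -0.222
  x_2 = (9 - (-2)·1.000 - (-2)·-2.000) / (5) = 1.400
  x_3 = (11 - (-4)·1.000 - (-1)·-2.000) / (7) = 1.857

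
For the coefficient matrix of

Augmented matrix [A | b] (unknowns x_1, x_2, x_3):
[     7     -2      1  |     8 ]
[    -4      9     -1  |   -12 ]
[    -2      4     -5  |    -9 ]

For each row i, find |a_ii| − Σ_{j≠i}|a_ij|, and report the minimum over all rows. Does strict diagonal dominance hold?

row 1: |7| − (2+1) = 4
row 2: |9| − (4+1) = 4
row 3: |-5| − (2+4) = -1
minimum over rows = -1 → not strictly diagonally dominant

-1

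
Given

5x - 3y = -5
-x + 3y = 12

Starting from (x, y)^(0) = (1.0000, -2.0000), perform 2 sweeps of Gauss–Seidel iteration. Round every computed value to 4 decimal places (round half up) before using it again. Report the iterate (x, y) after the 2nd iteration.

(0.9600, 4.3200)

Iteration 1:
  x = (-5 - (-3)·-2.0000) / (5) = -2.2000
  y = (12 - (-1)·-2.2000) / (3) = 3.2667
Iteration 2:
  x = (-5 - (-3)·3.2667) / (5) = 0.9600
  y = (12 - (-1)·0.9600) / (3) = 4.3200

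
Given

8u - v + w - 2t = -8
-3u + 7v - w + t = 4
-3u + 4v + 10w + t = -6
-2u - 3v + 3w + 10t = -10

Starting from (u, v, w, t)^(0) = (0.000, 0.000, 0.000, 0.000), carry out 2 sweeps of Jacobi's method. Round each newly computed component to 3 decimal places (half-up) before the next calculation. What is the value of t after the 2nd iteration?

Iteration 1:
  u = (-8 - (-1)·0.000 - (1)·0.000 - (-2)·0.000) / (8) = -1.000
  v = (4 - (-3)·0.000 - (-1)·0.000 - (1)·0.000) / (7) = 0.571
  w = (-6 - (-3)·0.000 - (4)·0.000 - (1)·0.000) / (10) = -0.600
  t = (-10 - (-2)·0.000 - (-3)·0.000 - (3)·0.000) / (10) = -1.000
Iteration 2:
  u = (-8 - (-1)·0.571 - (1)·-0.600 - (-2)·-1.000) / (8) = -1.104
  v = (4 - (-3)·-1.000 - (-1)·-0.600 - (1)·-1.000) / (7) = 0.200
  w = (-6 - (-3)·-1.000 - (4)·0.571 - (1)·-1.000) / (10) = -1.028
  t = (-10 - (-2)·-1.000 - (-3)·0.571 - (3)·-0.600) / (10) = -0.849

-0.849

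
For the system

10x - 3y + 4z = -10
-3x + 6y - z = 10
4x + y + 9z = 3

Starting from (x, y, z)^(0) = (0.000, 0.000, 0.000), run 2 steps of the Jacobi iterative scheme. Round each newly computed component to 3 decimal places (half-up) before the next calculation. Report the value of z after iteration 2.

Iteration 1:
  x = (-10 - (-3)·0.000 - (4)·0.000) / (10) = -1.000
  y = (10 - (-3)·0.000 - (-1)·0.000) / (6) = 1.667
  z = (3 - (4)·0.000 - (1)·0.000) / (9) = 0.333
Iteration 2:
  x = (-10 - (-3)·1.667 - (4)·0.333) / (10) = -0.633
  y = (10 - (-3)·-1.000 - (-1)·0.333) / (6) = 1.222
  z = (3 - (4)·-1.000 - (1)·1.667) / (9) = 0.593

0.593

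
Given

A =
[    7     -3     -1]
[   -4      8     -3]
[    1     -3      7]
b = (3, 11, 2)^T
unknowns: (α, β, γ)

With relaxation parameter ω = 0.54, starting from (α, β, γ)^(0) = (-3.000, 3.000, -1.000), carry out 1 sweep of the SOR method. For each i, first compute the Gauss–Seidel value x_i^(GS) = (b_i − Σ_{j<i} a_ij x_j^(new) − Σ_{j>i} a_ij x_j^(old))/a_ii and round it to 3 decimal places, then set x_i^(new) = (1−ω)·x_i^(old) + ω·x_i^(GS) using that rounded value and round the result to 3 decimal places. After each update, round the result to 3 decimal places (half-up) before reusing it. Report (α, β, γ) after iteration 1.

Iteration 1:
  α: GS value = (3 - (-3)·3.000 - (-1)·-1.000) / (7) = 1.571;  α ← (1−ω)·-3.000 + ω·1.571 = -0.532
  β: GS value = (11 - (-4)·-0.532 - (-3)·-1.000) / (8) = 0.734;  β ← (1−ω)·3.000 + ω·0.734 = 1.776
  γ: GS value = (2 - (1)·-0.532 - (-3)·1.776) / (7) = 1.123;  γ ← (1−ω)·-1.000 + ω·1.123 = 0.146

(-0.532, 1.776, 0.146)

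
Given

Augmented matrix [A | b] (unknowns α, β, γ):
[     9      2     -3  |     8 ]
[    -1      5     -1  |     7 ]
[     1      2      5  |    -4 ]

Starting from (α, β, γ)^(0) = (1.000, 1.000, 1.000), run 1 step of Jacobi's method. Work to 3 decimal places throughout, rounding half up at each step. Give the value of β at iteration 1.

Iteration 1:
  α = (8 - (2)·1.000 - (-3)·1.000) / (9) = 1.000
  β = (7 - (-1)·1.000 - (-1)·1.000) / (5) = 1.800
  γ = (-4 - (1)·1.000 - (2)·1.000) / (5) = -1.400

1.800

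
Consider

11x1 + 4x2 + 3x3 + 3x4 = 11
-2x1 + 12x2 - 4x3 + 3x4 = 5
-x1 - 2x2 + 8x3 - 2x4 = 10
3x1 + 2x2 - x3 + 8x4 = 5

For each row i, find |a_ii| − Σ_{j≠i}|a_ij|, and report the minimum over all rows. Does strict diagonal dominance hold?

row 1: |11| − (4+3+3) = 1
row 2: |12| − (2+4+3) = 3
row 3: |8| − (1+2+2) = 3
row 4: |8| − (3+2+1) = 2
minimum over rows = 1 → strictly diagonally dominant (convergence guaranteed)

1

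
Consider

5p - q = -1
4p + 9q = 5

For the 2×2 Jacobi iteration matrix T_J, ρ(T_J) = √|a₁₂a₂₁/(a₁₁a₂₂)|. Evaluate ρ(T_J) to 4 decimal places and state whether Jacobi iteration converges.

a₁₂a₂₁/(a₁₁a₂₂) = (-1)·(4) / ((5)·(9)) = -0.088889
ρ = √|-0.088889| = √0.088889 = 0.2981
ρ < 1, so Jacobi converges

0.2981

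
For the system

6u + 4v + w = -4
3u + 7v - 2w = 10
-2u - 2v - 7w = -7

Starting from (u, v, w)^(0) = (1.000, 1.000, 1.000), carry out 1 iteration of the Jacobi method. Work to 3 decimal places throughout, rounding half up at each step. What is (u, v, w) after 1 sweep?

Iteration 1:
  u = (-4 - (4)·1.000 - (1)·1.000) / (6) = -1.500
  v = (10 - (3)·1.000 - (-2)·1.000) / (7) = 1.286
  w = (-7 - (-2)·1.000 - (-2)·1.000) / (-7) = 0.429

(-1.500, 1.286, 0.429)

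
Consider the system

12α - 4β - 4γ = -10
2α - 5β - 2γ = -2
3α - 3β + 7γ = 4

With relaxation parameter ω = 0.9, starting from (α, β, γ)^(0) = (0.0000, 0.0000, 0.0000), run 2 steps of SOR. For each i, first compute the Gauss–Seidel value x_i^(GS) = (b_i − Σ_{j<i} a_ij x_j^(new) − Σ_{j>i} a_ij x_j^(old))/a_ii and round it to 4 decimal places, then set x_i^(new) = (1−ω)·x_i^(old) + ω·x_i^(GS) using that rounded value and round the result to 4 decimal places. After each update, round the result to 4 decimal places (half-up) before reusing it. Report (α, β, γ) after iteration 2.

Iteration 1:
  α: GS value = (-10 - (-4)·0.0000 - (-4)·0.0000) / (12) = -0.8333;  α ← (1−ω)·0.0000 + ω·-0.8333 = -0.7500
  β: GS value = (-2 - (2)·-0.7500 - (-2)·0.0000) / (-5) = 0.1000;  β ← (1−ω)·0.0000 + ω·0.1000 = 0.0900
  γ: GS value = (4 - (3)·-0.7500 - (-3)·0.0900) / (7) = 0.9314;  γ ← (1−ω)·0.0000 + ω·0.9314 = 0.8383
Iteration 2:
  α: GS value = (-10 - (-4)·0.0900 - (-4)·0.8383) / (12) = -0.5239;  α ← (1−ω)·-0.7500 + ω·-0.5239 = -0.5465
  β: GS value = (-2 - (2)·-0.5465 - (-2)·0.8383) / (-5) = -0.1539;  β ← (1−ω)·0.0900 + ω·-0.1539 = -0.1295
  γ: GS value = (4 - (3)·-0.5465 - (-3)·-0.1295) / (7) = 0.7501;  γ ← (1−ω)·0.8383 + ω·0.7501 = 0.7589

(-0.5465, -0.1295, 0.7589)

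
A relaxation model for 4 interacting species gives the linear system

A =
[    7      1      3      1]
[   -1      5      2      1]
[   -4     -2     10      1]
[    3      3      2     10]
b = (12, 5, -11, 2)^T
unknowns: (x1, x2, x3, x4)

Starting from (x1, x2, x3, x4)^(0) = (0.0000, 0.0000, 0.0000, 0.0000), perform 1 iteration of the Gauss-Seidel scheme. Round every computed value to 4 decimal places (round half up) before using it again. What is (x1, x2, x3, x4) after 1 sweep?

Iteration 1:
  x1 = (12 - (1)·0.0000 - (3)·0.0000 - (1)·0.0000) / (7) = 1.7143
  x2 = (5 - (-1)·1.7143 - (2)·0.0000 - (1)·0.0000) / (5) = 1.3429
  x3 = (-11 - (-4)·1.7143 - (-2)·1.3429 - (1)·0.0000) / (10) = -0.1457
  x4 = (2 - (3)·1.7143 - (3)·1.3429 - (2)·-0.1457) / (10) = -0.6880

(1.7143, 1.3429, -0.1457, -0.6880)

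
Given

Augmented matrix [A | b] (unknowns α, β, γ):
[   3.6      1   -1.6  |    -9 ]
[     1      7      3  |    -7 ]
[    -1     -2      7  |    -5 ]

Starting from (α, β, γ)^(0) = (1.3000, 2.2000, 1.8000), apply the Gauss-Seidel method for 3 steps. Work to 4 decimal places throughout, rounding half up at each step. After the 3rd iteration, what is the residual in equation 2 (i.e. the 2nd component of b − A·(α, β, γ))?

0.2055

Iteration 1:
  α = (-9 - (1)·2.2000 - (-1.6)·1.8000) / (3.6) = -2.3111
  β = (-7 - (1)·-2.3111 - (3)·1.8000) / (7) = -1.4413
  γ = (-5 - (-1)·-2.3111 - (-2)·-1.4413) / (7) = -1.4562
Iteration 2:
  α = (-9 - (1)·-1.4413 - (-1.6)·-1.4562) / (3.6) = -2.7468
  β = (-7 - (1)·-2.7468 - (3)·-1.4562) / (7) = 0.0165
  γ = (-5 - (-1)·-2.7468 - (-2)·0.0165) / (7) = -1.1020
Iteration 3:
  α = (-9 - (1)·0.0165 - (-1.6)·-1.1020) / (3.6) = -2.9944
  β = (-7 - (1)·-2.9944 - (3)·-1.1020) / (7) = -0.0999
  γ = (-5 - (-1)·-2.9944 - (-2)·-0.0999) / (7) = -1.1706
Residual b − A·x = (0.0068, 0.2055, 0.0000)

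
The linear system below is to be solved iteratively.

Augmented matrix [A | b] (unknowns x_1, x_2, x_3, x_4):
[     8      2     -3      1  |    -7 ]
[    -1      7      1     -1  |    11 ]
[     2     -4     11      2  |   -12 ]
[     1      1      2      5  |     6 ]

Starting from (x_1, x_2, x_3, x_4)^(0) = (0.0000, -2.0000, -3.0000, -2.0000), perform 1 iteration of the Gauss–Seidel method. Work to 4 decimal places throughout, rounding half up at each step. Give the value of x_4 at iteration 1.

Iteration 1:
  x_1 = (-7 - (2)·-2.0000 - (-3)·-3.0000 - (1)·-2.0000) / (8) = -1.2500
  x_2 = (11 - (-1)·-1.2500 - (1)·-3.0000 - (-1)·-2.0000) / (7) = 1.5357
  x_3 = (-12 - (2)·-1.2500 - (-4)·1.5357 - (2)·-2.0000) / (11) = 0.0584
  x_4 = (6 - (1)·-1.2500 - (1)·1.5357 - (2)·0.0584) / (5) = 1.1195

1.1195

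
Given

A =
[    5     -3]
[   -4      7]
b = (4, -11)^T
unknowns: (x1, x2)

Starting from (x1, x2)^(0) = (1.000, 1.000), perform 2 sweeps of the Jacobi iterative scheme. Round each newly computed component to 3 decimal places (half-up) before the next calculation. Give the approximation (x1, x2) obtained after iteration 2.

Iteration 1:
  x1 = (4 - (-3)·1.000) / (5) = 1.400
  x2 = (-11 - (-4)·1.000) / (7) = -1.000
Iteration 2:
  x1 = (4 - (-3)·-1.000) / (5) = 0.200
  x2 = (-11 - (-4)·1.400) / (7) = -0.771

(0.200, -0.771)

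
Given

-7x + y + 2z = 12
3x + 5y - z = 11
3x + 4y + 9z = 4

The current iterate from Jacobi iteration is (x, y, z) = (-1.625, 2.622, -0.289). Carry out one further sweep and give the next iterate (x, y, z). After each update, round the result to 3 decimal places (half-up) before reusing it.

One sweep:
  x = (12 - (1)·2.622 - (2)·-0.289) / (-7) = -1.422
  y = (11 - (3)·-1.625 - (-1)·-0.289) / (5) = 3.117
  z = (4 - (3)·-1.625 - (4)·2.622) / (9) = -0.179

(-1.422, 3.117, -0.179)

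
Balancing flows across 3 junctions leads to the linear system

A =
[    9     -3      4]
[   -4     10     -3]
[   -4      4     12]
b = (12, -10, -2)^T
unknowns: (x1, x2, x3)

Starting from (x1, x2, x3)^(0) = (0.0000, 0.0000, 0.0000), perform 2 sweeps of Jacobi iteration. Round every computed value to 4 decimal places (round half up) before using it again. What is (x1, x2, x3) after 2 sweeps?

Iteration 1:
  x1 = (12 - (-3)·0.0000 - (4)·0.0000) / (9) = 1.3333
  x2 = (-10 - (-4)·0.0000 - (-3)·0.0000) / (10) = -1.0000
  x3 = (-2 - (-4)·0.0000 - (4)·0.0000) / (12) = -0.1667
Iteration 2:
  x1 = (12 - (-3)·-1.0000 - (4)·-0.1667) / (9) = 1.0741
  x2 = (-10 - (-4)·1.3333 - (-3)·-0.1667) / (10) = -0.5167
  x3 = (-2 - (-4)·1.3333 - (4)·-1.0000) / (12) = 0.6111

(1.0741, -0.5167, 0.6111)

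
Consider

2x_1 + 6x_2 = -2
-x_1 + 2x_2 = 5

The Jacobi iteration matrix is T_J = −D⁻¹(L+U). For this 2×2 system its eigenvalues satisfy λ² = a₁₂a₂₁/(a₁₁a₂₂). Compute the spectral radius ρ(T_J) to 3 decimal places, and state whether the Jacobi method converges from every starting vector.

a₁₂a₂₁/(a₁₁a₂₂) = (6)·(-1) / ((2)·(2)) = -1.500000
ρ = √|-1.500000| = √1.500000 = 1.225
ρ > 1, so Jacobi diverges

1.225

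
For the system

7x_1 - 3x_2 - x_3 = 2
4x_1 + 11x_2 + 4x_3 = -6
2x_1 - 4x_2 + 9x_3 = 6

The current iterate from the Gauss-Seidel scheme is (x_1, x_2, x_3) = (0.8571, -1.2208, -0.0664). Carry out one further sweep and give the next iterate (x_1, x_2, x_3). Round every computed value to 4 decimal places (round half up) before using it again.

(-0.2470, -0.4315, 0.5298)

One sweep:
  x_1 = (2 - (-3)·-1.2208 - (-1)·-0.0664) / (7) = -0.2470
  x_2 = (-6 - (4)·-0.2470 - (4)·-0.0664) / (11) = -0.4315
  x_3 = (6 - (2)·-0.2470 - (-4)·-0.4315) / (9) = 0.5298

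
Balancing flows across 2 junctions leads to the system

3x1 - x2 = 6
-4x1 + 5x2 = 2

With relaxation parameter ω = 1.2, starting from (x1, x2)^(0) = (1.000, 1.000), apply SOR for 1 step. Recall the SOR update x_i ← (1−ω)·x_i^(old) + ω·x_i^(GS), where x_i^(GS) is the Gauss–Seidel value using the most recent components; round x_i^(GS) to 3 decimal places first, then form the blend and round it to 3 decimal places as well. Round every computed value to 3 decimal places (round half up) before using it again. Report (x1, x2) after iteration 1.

(2.600, 2.776)

Iteration 1:
  x1: GS value = (6 - (-1)·1.000) / (3) = 2.333;  x1 ← (1−ω)·1.000 + ω·2.333 = 2.600
  x2: GS value = (2 - (-4)·2.600) / (5) = 2.480;  x2 ← (1−ω)·1.000 + ω·2.480 = 2.776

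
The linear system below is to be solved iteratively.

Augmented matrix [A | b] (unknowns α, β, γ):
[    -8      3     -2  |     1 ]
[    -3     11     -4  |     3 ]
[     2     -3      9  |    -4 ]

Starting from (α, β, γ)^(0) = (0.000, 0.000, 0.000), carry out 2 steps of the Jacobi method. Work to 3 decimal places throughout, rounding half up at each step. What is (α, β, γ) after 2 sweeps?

(0.088, 0.077, -0.326)

Iteration 1:
  α = (1 - (3)·0.000 - (-2)·0.000) / (-8) = -0.125
  β = (3 - (-3)·0.000 - (-4)·0.000) / (11) = 0.273
  γ = (-4 - (2)·0.000 - (-3)·0.000) / (9) = -0.444
Iteration 2:
  α = (1 - (3)·0.273 - (-2)·-0.444) / (-8) = 0.088
  β = (3 - (-3)·-0.125 - (-4)·-0.444) / (11) = 0.077
  γ = (-4 - (2)·-0.125 - (-3)·0.273) / (9) = -0.326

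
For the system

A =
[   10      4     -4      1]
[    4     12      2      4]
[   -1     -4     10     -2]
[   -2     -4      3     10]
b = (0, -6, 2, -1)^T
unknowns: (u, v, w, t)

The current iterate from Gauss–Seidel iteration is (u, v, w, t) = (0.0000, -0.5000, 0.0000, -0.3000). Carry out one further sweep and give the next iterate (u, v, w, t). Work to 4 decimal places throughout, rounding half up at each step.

(0.2300, -0.4767, -0.0277, -0.2364)

One sweep:
  u = (0 - (4)·-0.5000 - (-4)·0.0000 - (1)·-0.3000) / (10) = 0.2300
  v = (-6 - (4)·0.2300 - (2)·0.0000 - (4)·-0.3000) / (12) = -0.4767
  w = (2 - (-1)·0.2300 - (-4)·-0.4767 - (-2)·-0.3000) / (10) = -0.0277
  t = (-1 - (-2)·0.2300 - (-4)·-0.4767 - (3)·-0.0277) / (10) = -0.2364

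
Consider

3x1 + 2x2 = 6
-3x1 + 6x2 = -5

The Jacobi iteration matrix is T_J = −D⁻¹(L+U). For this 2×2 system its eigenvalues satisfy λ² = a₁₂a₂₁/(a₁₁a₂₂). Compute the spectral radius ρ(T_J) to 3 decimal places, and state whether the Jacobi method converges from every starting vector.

a₁₂a₂₁/(a₁₁a₂₂) = (2)·(-3) / ((3)·(6)) = -0.333333
ρ = √|-0.333333| = √0.333333 = 0.577
ρ < 1, so Jacobi converges

0.577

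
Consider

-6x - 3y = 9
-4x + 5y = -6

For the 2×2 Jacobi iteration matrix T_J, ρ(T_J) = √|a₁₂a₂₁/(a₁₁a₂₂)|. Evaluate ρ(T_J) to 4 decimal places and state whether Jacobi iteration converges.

0.6325

a₁₂a₂₁/(a₁₁a₂₂) = (-3)·(-4) / ((-6)·(5)) = -0.400000
ρ = √|-0.400000| = √0.400000 = 0.6325
ρ < 1, so Jacobi converges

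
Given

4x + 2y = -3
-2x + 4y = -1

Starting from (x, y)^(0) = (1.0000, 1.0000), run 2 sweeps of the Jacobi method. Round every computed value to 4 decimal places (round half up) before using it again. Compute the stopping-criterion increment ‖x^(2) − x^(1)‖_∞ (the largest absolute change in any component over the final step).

1.1250

Iteration 1:
  x = (-3 - (2)·1.0000) / (4) = -1.2500
  y = (-1 - (-2)·1.0000) / (4) = 0.2500
Iteration 2:
  x = (-3 - (2)·0.2500) / (4) = -0.8750
  y = (-1 - (-2)·-1.2500) / (4) = -0.8750
Change: (0.3750, -1.1250) → max |·| = 1.1250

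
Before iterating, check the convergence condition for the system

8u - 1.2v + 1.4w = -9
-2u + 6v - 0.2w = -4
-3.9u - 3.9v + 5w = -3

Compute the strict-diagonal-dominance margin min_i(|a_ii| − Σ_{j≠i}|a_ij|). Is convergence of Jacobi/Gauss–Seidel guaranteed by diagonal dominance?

row 1: |8| − (1.2+1.4) = 5.4
row 2: |6| − (2+0.2) = 3.8
row 3: |5| − (3.9+3.9) = -2.8
minimum over rows = -2.8 → not strictly diagonally dominant

-2.8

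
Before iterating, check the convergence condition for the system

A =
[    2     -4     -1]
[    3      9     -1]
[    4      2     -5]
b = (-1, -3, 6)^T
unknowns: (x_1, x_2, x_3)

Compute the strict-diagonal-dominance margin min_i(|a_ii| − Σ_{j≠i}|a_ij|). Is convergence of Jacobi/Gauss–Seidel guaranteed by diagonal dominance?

row 1: |2| − (4+1) = -3
row 2: |9| − (3+1) = 5
row 3: |-5| − (4+2) = -1
minimum over rows = -3 → not strictly diagonally dominant

-3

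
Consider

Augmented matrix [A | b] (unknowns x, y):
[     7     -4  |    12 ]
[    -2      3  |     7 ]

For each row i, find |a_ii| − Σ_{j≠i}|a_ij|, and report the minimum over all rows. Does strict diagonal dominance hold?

1

row 1: |7| − (4) = 3
row 2: |3| − (2) = 1
minimum over rows = 1 → strictly diagonally dominant (convergence guaranteed)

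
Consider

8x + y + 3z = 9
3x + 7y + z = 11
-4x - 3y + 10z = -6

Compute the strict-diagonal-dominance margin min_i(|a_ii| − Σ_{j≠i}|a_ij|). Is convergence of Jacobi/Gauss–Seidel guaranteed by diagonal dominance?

3

row 1: |8| − (1+3) = 4
row 2: |7| − (3+1) = 3
row 3: |10| − (4+3) = 3
minimum over rows = 3 → strictly diagonally dominant (convergence guaranteed)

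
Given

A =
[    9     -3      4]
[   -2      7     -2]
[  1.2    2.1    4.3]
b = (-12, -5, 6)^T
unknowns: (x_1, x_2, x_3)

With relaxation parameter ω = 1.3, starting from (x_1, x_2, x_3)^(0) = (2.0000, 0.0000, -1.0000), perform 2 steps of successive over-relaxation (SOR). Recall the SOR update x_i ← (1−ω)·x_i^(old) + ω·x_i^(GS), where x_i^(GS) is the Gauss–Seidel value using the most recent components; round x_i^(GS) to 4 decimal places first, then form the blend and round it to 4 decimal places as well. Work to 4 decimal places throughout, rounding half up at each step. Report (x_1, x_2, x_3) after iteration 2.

(-4.3581, -0.4796, 2.5025)

Iteration 1:
  x_1: GS value = (-12 - (-3)·0.0000 - (4)·-1.0000) / (9) = -0.8889;  x_1 ← (1−ω)·2.0000 + ω·-0.8889 = -1.7556
  x_2: GS value = (-5 - (-2)·-1.7556 - (-2)·-1.0000) / (7) = -1.5016;  x_2 ← (1−ω)·0.0000 + ω·-1.5016 = -1.9521
  x_3: GS value = (6 - (1.2)·-1.7556 - (2.1)·-1.9521) / (4.3) = 2.8386;  x_3 ← (1−ω)·-1.0000 + ω·2.8386 = 3.9902
Iteration 2:
  x_1: GS value = (-12 - (-3)·-1.9521 - (4)·3.9902) / (9) = -3.7575;  x_1 ← (1−ω)·-1.7556 + ω·-3.7575 = -4.3581
  x_2: GS value = (-5 - (-2)·-4.3581 - (-2)·3.9902) / (7) = -0.8194;  x_2 ← (1−ω)·-1.9521 + ω·-0.8194 = -0.4796
  x_3: GS value = (6 - (1.2)·-4.3581 - (2.1)·-0.4796) / (4.3) = 2.8458;  x_3 ← (1−ω)·3.9902 + ω·2.8458 = 2.5025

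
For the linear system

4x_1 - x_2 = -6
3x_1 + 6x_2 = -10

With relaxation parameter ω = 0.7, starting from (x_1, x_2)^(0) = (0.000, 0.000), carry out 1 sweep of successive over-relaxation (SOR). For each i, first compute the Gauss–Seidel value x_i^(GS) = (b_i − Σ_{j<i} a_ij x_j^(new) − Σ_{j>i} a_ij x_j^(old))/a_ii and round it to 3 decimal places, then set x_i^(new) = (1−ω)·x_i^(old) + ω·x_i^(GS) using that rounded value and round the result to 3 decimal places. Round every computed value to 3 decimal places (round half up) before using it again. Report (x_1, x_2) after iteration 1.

Iteration 1:
  x_1: GS value = (-6 - (-1)·0.000) / (4) = -1.500;  x_1 ← (1−ω)·0.000 + ω·-1.500 = -1.050
  x_2: GS value = (-10 - (3)·-1.050) / (6) = -1.142;  x_2 ← (1−ω)·0.000 + ω·-1.142 = -0.799

(-1.050, -0.799)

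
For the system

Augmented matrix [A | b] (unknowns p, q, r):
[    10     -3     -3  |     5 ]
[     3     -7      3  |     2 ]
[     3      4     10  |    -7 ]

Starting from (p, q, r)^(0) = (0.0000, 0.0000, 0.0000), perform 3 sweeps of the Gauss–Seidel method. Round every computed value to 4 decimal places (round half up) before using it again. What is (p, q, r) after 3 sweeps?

Iteration 1:
  p = (5 - (-3)·0.0000 - (-3)·0.0000) / (10) = 0.5000
  q = (2 - (3)·0.5000 - (3)·0.0000) / (-7) = -0.0714
  r = (-7 - (3)·0.5000 - (4)·-0.0714) / (10) = -0.8214
Iteration 2:
  p = (5 - (-3)·-0.0714 - (-3)·-0.8214) / (10) = 0.2322
  q = (2 - (3)·0.2322 - (3)·-0.8214) / (-7) = -0.5382
  r = (-7 - (3)·0.2322 - (4)·-0.5382) / (10) = -0.5544
Iteration 3:
  p = (5 - (-3)·-0.5382 - (-3)·-0.5544) / (10) = 0.1722
  q = (2 - (3)·0.1722 - (3)·-0.5544) / (-7) = -0.4495
  r = (-7 - (3)·0.1722 - (4)·-0.4495) / (10) = -0.5719

(0.1722, -0.4495, -0.5719)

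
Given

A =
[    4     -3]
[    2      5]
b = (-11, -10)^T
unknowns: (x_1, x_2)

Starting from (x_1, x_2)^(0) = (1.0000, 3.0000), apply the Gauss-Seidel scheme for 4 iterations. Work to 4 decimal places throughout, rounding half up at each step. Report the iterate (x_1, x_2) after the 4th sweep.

(-3.3440, -0.6624)

Iteration 1:
  x_1 = (-11 - (-3)·3.0000) / (4) = -0.5000
  x_2 = (-10 - (2)·-0.5000) / (5) = -1.8000
Iteration 2:
  x_1 = (-11 - (-3)·-1.8000) / (4) = -4.1000
  x_2 = (-10 - (2)·-4.1000) / (5) = -0.3600
Iteration 3:
  x_1 = (-11 - (-3)·-0.3600) / (4) = -3.0200
  x_2 = (-10 - (2)·-3.0200) / (5) = -0.7920
Iteration 4:
  x_1 = (-11 - (-3)·-0.7920) / (4) = -3.3440
  x_2 = (-10 - (2)·-3.3440) / (5) = -0.6624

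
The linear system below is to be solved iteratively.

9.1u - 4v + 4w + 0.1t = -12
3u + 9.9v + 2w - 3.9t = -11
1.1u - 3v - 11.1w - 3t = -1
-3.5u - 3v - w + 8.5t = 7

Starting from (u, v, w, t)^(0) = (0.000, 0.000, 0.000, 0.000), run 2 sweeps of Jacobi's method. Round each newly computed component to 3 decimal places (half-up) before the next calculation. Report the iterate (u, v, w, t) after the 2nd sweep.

Iteration 1:
  u = (-12 - (-4)·0.000 - (4)·0.000 - (0.1)·0.000) / (9.1) = -1.319
  v = (-11 - (3)·0.000 - (2)·0.000 - (-3.9)·0.000) / (9.9) = -1.111
  w = (-1 - (1.1)·0.000 - (-3)·0.000 - (-3)·0.000) / (-11.1) = 0.090
  t = (7 - (-3.5)·0.000 - (-3)·0.000 - (-1)·0.000) / (8.5) = 0.824
Iteration 2:
  u = (-12 - (-4)·-1.111 - (4)·0.090 - (0.1)·0.824) / (9.1) = -1.856
  v = (-11 - (3)·-1.319 - (2)·0.090 - (-3.9)·0.824) / (9.9) = -0.405
  w = (-1 - (1.1)·-1.319 - (-3)·-1.111 - (-3)·0.824) / (-11.1) = 0.037
  t = (7 - (-3.5)·-1.319 - (-3)·-1.111 - (-1)·0.090) / (8.5) = -0.101

(-1.856, -0.405, 0.037, -0.101)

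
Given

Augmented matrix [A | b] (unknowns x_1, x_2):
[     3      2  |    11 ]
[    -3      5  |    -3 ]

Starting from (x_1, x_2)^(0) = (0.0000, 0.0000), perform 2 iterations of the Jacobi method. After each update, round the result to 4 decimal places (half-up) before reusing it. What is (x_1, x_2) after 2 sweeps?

(4.0667, 1.6000)

Iteration 1:
  x_1 = (11 - (2)·0.0000) / (3) = 3.6667
  x_2 = (-3 - (-3)·0.0000) / (5) = -0.6000
Iteration 2:
  x_1 = (11 - (2)·-0.6000) / (3) = 4.0667
  x_2 = (-3 - (-3)·3.6667) / (5) = 1.6000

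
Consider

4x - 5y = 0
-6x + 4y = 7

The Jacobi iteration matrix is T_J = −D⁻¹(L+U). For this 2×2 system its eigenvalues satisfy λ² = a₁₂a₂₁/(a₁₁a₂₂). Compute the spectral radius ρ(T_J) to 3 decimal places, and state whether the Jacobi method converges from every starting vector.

1.369

a₁₂a₂₁/(a₁₁a₂₂) = (-5)·(-6) / ((4)·(4)) = 1.875000
ρ = √|1.875000| = √1.875000 = 1.369
ρ > 1, so Jacobi diverges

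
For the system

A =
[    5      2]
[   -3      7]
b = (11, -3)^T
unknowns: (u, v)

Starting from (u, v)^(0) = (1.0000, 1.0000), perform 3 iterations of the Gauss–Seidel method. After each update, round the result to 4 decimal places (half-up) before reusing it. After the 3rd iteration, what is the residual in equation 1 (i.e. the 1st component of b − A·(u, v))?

0.0386

Iteration 1:
  u = (11 - (2)·1.0000) / (5) = 1.8000
  v = (-3 - (-3)·1.8000) / (7) = 0.3429
Iteration 2:
  u = (11 - (2)·0.3429) / (5) = 2.0628
  v = (-3 - (-3)·2.0628) / (7) = 0.4555
Iteration 3:
  u = (11 - (2)·0.4555) / (5) = 2.0178
  v = (-3 - (-3)·2.0178) / (7) = 0.4362
Residual b − A·x = (0.0386, 0.0000)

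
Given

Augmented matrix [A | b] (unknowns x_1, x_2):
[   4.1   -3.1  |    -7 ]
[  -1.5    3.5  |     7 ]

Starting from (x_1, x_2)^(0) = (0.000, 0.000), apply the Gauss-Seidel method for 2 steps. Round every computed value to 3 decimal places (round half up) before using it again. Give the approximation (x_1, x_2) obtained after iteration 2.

Iteration 1:
  x_1 = (-7 - (-3.1)·0.000) / (4.1) = -1.707
  x_2 = (7 - (-1.5)·-1.707) / (3.5) = 1.268
Iteration 2:
  x_1 = (-7 - (-3.1)·1.268) / (4.1) = -0.749
  x_2 = (7 - (-1.5)·-0.749) / (3.5) = 1.679

(-0.749, 1.679)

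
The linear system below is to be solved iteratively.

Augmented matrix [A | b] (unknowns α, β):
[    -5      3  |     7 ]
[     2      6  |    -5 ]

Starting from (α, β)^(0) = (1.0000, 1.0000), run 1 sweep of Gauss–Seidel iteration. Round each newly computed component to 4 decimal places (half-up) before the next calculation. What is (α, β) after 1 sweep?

(-0.8000, -0.5667)

Iteration 1:
  α = (7 - (3)·1.0000) / (-5) = -0.8000
  β = (-5 - (2)·-0.8000) / (6) = -0.5667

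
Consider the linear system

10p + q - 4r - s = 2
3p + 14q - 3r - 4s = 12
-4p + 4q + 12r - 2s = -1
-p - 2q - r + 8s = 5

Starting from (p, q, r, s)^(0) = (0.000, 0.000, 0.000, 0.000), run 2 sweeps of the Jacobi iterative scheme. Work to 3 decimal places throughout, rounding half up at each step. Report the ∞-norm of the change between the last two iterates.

Iteration 1:
  p = (2 - (1)·0.000 - (-4)·0.000 - (-1)·0.000) / (10) = 0.200
  q = (12 - (3)·0.000 - (-3)·0.000 - (-4)·0.000) / (14) = 0.857
  r = (-1 - (-4)·0.000 - (4)·0.000 - (-2)·0.000) / (12) = -0.083
  s = (5 - (-1)·0.000 - (-2)·0.000 - (-1)·0.000) / (8) = 0.625
Iteration 2:
  p = (2 - (1)·0.857 - (-4)·-0.083 - (-1)·0.625) / (10) = 0.144
  q = (12 - (3)·0.200 - (-3)·-0.083 - (-4)·0.625) / (14) = 0.975
  r = (-1 - (-4)·0.200 - (4)·0.857 - (-2)·0.625) / (12) = -0.198
  s = (5 - (-1)·0.200 - (-2)·0.857 - (-1)·-0.083) / (8) = 0.854
Change: (-0.056, 0.118, -0.115, 0.229) → max |·| = 0.229

0.229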